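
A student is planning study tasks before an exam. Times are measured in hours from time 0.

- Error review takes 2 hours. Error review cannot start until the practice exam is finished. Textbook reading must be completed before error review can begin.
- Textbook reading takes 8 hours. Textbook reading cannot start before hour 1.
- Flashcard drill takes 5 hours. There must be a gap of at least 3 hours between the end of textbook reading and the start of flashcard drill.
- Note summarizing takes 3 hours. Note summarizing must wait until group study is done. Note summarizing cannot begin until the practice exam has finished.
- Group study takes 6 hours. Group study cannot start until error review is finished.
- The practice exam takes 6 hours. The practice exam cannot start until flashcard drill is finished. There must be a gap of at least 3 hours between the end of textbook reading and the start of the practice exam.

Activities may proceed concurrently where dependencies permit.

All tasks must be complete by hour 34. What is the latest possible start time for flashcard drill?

12

Note summarizing has no dependents, so it just needs to finish by hour 34. Starting by 34 − 3 = hour 31 achieves that.
Group study must finish before note summarizing (must start by hour 31). With a 6-hour duration, group study must start by 31 − 6 = hour 25.
Error review feeds into group study (must start by hour 25); so error review must finish by hour 25 and therefore start by hour 23.
The practice exam must finish in time for error review (must start by hour 23); note summarizing (must start by hour 31). The tightest is hour 23, so the practice exam must start by 23 − 6 = hour 17.
Flashcard drill has to be done before the practice exam (must start by hour 17). That means finishing by hour 17, i.e. starting by 17 − 5 = hour 12.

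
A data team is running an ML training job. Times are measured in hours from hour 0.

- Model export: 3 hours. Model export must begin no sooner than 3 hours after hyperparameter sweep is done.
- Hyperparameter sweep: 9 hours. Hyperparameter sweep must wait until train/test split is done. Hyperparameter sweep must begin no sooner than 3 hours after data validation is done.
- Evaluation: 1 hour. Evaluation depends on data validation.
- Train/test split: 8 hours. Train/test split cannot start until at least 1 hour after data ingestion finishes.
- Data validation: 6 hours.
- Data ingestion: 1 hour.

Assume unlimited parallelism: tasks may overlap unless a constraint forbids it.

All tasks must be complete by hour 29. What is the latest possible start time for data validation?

5

Model export must finish by hour 29; it takes 3 hours, so it must start by 29 − 3 = hour 26.
Hyperparameter sweep feeds into model export (must start by hour 26, minus 3-hour gap → hour 23); so hyperparameter sweep must finish by hour 23 and therefore start by hour 14.
Nothing follows evaluation; the deadline of hour 29 is its only limit. It must start by 29 − 1 = hour 28.
Data validation feeds hyperparameter sweep (must start by hour 14, minus 3-hour gap → hour 11); evaluation (must start by hour 28). Taking the minimum, data validation must finish by hour 11 and start by 11 − 6 = hour 5.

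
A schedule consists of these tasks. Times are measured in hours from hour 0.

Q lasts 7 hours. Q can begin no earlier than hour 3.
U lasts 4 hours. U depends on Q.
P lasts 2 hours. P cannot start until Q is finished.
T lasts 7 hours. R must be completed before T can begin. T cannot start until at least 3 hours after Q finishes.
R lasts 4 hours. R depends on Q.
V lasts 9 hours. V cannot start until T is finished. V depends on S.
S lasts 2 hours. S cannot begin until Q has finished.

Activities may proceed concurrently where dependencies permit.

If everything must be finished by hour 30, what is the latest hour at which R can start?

10

V must finish by hour 30; it takes 9 hours, so it must start by 30 − 9 = hour 21.
T feeds into V (must start by hour 21); so T must finish by hour 21 and therefore start by hour 14.
R has to be done before T (must start by hour 14). That means finishing by hour 14, i.e. starting by 14 − 4 = hour 10.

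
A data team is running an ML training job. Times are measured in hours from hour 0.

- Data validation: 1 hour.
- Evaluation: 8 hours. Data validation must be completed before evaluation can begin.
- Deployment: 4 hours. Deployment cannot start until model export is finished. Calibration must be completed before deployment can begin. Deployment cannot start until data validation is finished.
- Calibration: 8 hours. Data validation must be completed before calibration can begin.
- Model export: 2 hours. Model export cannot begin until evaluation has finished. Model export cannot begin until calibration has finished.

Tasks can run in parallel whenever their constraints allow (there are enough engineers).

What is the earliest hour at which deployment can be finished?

15

Data validation can start immediately at hour 0; it finishes at hour 1.
Calibration cannot begin until data validation (finishes hour 1). It runs from hour 1 to 1 + 8 = hour 9.
Evaluation waits on data validation (finishes hour 1), so it starts at hour 1 and finishes at 1 + 8 = hour 9.
Model export has to wait for evaluation (finishes hour 9); calibration (finishes hour 9). The latest of these is hour 9, so model export runs hour 9 to 9 + 2 = hour 11.
Deployment needs all of model export (finishes hour 11); calibration (finishes hour 9); data validation (finishes hour 1). That puts its earliest start at hour 11; it finishes at 11 + 4 = hour 15.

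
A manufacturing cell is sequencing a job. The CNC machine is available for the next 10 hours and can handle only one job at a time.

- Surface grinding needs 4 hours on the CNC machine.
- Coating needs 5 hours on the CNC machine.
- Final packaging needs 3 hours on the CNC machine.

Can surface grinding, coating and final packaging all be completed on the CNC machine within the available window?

Running back to back, the jobs need 4 + 5 + 3 = 12 hours on the CNC machine.
Since 12 > 10, they cannot all fit.

No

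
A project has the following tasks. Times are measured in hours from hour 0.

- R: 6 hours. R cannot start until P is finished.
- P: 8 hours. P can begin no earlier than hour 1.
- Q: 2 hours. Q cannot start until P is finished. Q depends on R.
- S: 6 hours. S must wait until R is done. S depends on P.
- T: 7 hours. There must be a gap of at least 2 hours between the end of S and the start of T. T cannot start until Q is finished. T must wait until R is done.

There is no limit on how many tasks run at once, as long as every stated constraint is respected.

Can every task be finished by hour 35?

P waits on its own release at hour 1, so it starts at hour 1 and finishes at 1 + 8 = hour 9.
R cannot begin until P (finishes hour 9). It runs from hour 9 to 9 + 6 = hour 15.
S cannot start until R (finishes hour 15); P (finishes hour 9). The controlling bound is hour 15, so S finishes at 15 + 6 = hour 21.
Q cannot start until P (finishes hour 9); R (finishes hour 15). The controlling bound is hour 15, so Q finishes at 15 + 2 = hour 17.
T cannot start until S (finishes hour 21, plus 2-hour gap → hour 23); Q (finishes hour 17); R (finishes hour 15). The controlling bound is hour 23, so T finishes at 23 + 7 = hour 30.
Every task is finished by hour 30, which is no later than the deadline of 35, so the schedule is feasible.

Yes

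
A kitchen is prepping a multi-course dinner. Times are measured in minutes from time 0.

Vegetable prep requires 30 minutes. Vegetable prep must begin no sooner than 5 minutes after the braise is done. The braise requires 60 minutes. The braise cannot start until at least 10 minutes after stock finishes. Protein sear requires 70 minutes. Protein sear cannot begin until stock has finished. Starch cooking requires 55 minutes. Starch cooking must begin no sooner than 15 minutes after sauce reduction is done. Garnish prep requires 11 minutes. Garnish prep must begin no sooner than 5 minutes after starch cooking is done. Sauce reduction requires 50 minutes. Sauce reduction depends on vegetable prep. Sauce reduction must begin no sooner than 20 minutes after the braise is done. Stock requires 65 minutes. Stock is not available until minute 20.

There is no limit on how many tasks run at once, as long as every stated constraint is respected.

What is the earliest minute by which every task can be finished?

After its own release at minute 20, stock can start at minute 20 and finishes at minute 85.
Protein sear waits on stock (finishes minute 85), so it starts at minute 85 and finishes at 85 + 70 = minute 155.
The braise waits on stock (finishes minute 85, plus 10-minute gap → minute 95), so it starts at minute 95 and finishes at 95 + 60 = minute 155.
Vegetable prep waits on the braise (finishes minute 155, plus 5-minute gap → minute 160), so it starts at minute 160 and finishes at 160 + 30 = minute 190.
For sauce reduction: vegetable prep (finishes minute 190); the braise (finishes minute 155, plus 20-minute gap → minute 175). Taking the maximum gives a start of minute 190, and it finishes at 190 + 50 = minute 240.
Starch cooking cannot begin until sauce reduction (finishes minute 240, plus 15-minute gap → minute 255). It runs from minute 255 to 255 + 55 = minute 310.
Garnish prep waits on starch cooking (finishes minute 310, plus 5-minute gap → minute 315), so it starts at minute 315 and finishes at 315 + 11 = minute 326.
All tasks are finished once the last one completes. Finish times: Stock at 85, The braise at 155, Protein sear at 155, Vegetable prep at 190, Sauce reduction at 240, Starch cooking at 310, Garnish prep at 326. The latest is minute 326.

326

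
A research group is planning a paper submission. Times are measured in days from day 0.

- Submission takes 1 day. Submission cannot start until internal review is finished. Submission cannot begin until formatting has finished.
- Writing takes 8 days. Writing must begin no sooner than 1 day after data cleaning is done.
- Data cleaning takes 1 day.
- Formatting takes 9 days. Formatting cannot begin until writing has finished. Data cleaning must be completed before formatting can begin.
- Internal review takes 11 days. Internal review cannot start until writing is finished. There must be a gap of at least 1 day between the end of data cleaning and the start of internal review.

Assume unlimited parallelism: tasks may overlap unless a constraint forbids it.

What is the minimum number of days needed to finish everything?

Data cleaning has no prerequisites, so it starts at day 0 and finishes at day 1.
Writing waits on data cleaning (finishes day 1, plus 1-day gap → day 2), so it starts at day 2 and finishes at 2 + 8 = day 10.
Formatting cannot start until writing (finishes day 10); data cleaning (finishes day 1). The controlling bound is day 10, so formatting finishes at 10 + 9 = day 19.
Internal review has to wait for writing (finishes day 10); data cleaning (finishes day 1, plus 1-day gap → day 2). The latest of these is day 10, so internal review runs day 10 to 10 + 11 = day 21.
Submission has to wait for internal review (finishes day 21); formatting (finishes day 19). The latest of these is day 21, so submission runs day 21 to 21 + 1 = day 22.
All tasks are finished once the last one completes. Finish times: Data cleaning at 1, Writing at 10, Internal review at 21, Formatting at 19, Submission at 22. The latest is day 22.

22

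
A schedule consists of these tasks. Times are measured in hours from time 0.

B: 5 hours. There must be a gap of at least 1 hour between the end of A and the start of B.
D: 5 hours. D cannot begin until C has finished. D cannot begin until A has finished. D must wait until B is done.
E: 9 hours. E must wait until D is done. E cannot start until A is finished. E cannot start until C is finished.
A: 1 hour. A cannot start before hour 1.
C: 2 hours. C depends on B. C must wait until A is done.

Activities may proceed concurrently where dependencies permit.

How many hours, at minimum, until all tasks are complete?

24

A waits on its own release at hour 1, so it starts at hour 1 and finishes at 1 + 1 = hour 2.
After A (finishes hour 2, plus 1-hour gap → hour 3), B can start at hour 3 and finishes at hour 8.
C has to wait for B (finishes hour 8); A (finishes hour 2). The latest of these is hour 8, so C runs hour 8 to 8 + 2 = hour 10.
For D: C (finishes hour 10); A (finishes hour 2); B (finishes hour 8). Taking the maximum gives a start of hour 10, and it finishes at 10 + 5 = hour 15.
E needs all of D (finishes hour 15); A (finishes hour 2); C (finishes hour 10). That puts its earliest start at hour 15; it finishes at 15 + 9 = hour 24.
All tasks are finished once the last one completes. Finish times: A at 2, B at 8, C at 10, D at 15, E at 24. The latest is hour 24.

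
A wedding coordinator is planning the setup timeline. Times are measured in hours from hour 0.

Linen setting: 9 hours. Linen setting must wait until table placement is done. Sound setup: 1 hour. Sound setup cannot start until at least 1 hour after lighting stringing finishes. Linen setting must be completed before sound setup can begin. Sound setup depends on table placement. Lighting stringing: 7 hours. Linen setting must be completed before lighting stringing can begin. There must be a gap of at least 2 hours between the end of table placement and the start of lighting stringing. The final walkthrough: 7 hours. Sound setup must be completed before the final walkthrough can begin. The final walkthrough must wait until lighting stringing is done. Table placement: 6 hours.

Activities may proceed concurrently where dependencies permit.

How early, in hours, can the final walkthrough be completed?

Table placement has no prerequisites, so it starts at hour 0 and finishes at hour 6.
Linen setting cannot begin until table placement (finishes hour 6). It runs from hour 6 to 6 + 9 = hour 15.
Lighting stringing cannot start until linen setting (finishes hour 15); table placement (finishes hour 6, plus 2-hour gap → hour 8). The controlling bound is hour 15, so lighting stringing finishes at 15 + 7 = hour 22.
Sound setup has to wait for lighting stringing (finishes hour 22, plus 1-hour gap → hour 23); linen setting (finishes hour 15); table placement (finishes hour 6). The latest of these is hour 23, so sound setup runs hour 23 to 23 + 1 = hour 24.
The final walkthrough has to wait for sound setup (finishes hour 24); lighting stringing (finishes hour 22). The latest of these is hour 24, so the final walkthrough runs hour 24 to 24 + 7 = hour 31.

31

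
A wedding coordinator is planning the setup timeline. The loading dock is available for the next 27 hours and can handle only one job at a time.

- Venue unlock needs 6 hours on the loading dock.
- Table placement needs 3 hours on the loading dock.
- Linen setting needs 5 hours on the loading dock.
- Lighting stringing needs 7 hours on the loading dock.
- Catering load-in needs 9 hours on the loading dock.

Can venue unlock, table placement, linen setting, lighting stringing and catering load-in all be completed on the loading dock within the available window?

No

Running back to back, the jobs need 6 + 3 + 5 + 7 + 9 = 30 hours on the loading dock.
Since 30 > 27, they cannot all fit.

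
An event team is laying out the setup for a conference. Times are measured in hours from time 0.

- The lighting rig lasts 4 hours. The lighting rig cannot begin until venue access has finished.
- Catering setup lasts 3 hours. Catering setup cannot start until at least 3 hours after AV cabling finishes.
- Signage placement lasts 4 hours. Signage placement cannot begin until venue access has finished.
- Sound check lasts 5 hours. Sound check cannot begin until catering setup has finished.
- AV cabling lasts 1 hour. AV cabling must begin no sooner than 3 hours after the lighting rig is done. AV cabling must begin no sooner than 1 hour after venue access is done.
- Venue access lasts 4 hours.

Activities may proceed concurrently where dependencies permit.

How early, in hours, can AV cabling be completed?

Venue access can start immediately at hour 0; it finishes at hour 4.
The lighting rig waits on venue access (finishes hour 4), so it starts at hour 4 and finishes at 4 + 4 = hour 8.
For AV cabling: the lighting rig (finishes hour 8, plus 3-hour gap → hour 11); venue access (finishes hour 4, plus 1-hour gap → hour 5). Taking the maximum gives a start of hour 11, and it finishes at 11 + 1 = hour 12.

12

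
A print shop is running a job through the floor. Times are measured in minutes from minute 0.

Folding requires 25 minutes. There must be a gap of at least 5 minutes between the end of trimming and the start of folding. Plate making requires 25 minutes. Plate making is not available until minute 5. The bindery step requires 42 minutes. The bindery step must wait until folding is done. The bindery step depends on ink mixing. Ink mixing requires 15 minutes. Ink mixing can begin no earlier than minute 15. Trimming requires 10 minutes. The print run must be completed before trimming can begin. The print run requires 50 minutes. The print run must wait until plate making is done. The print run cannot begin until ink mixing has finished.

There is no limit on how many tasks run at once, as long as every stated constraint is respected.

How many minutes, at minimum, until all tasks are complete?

After its own release at minute 15, ink mixing can start at minute 15 and finishes at minute 30.
After its own release at minute 5, plate making can start at minute 5 and finishes at minute 30.
The print run has to wait for plate making (finishes minute 30); ink mixing (finishes minute 30). The latest of these is minute 30, so the print run runs minute 30 to 30 + 50 = minute 80.
After the print run (finishes minute 80), trimming can start at minute 80 and finishes at minute 90.
Folding waits on trimming (finishes minute 90, plus 5-minute gap → minute 95), so it starts at minute 95 and finishes at 95 + 25 = minute 120.
The bindery step has to wait for folding (finishes minute 120); ink mixing (finishes minute 30). The latest of these is minute 120, so the bindery step runs minute 120 to 120 + 42 = minute 162.
All tasks are finished once the last one completes. Finish times: Plate making at 30, Ink mixing at 30, The print run at 80, Trimming at 90, Folding at 120, The bindery step at 162. The latest is minute 162.

162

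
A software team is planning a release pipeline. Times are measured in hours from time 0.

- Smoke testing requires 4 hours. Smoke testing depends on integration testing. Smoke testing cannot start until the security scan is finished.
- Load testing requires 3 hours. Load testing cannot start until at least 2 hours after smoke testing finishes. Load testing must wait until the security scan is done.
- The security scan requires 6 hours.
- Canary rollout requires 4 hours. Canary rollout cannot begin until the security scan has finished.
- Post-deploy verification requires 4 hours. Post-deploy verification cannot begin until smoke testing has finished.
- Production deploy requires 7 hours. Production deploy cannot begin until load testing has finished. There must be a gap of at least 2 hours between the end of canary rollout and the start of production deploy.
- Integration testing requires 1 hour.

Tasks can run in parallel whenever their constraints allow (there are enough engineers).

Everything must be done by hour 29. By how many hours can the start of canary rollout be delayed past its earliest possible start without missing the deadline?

The security scan has no prerequisites, so it starts at hour 0 and finishes at hour 6.
Canary rollout cannot begin until the security scan (finishes hour 6). It runs from hour 6 to 6 + 4 = hour 10.

Working backward from the deadline:
Production deploy has no dependents, so it just needs to finish by hour 29. Starting by 29 − 7 = hour 22 achieves that.
Since production deploy (must start by hour 22, minus 2-hour gap → hour 20) depends on it, canary rollout must finish by hour 20. Backing off its 4-hour duration gives a latest start of hour 16.
So canary rollout can start as early as hour 6 and as late as hour 16, giving 16 − 6 = 10 hours of slack.

10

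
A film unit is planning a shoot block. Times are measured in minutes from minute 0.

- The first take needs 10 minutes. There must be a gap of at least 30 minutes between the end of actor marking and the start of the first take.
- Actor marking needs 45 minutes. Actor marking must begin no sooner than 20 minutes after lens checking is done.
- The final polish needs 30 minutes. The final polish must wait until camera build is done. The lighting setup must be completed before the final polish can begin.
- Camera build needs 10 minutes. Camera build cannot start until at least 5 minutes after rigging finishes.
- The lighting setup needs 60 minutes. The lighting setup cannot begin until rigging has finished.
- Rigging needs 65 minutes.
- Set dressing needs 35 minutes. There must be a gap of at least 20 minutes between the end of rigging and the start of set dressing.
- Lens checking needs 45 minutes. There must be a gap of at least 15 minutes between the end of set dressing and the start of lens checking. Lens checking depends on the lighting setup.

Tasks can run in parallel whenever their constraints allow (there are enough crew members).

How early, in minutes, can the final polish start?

Rigging has no prerequisites, so it starts at minute 0 and finishes at minute 65.
Camera build waits on rigging (finishes minute 65, plus 5-minute gap → minute 70), so it starts at minute 70 and finishes at 70 + 10 = minute 80.
After rigging (finishes minute 65), the lighting setup can start at minute 65 and finishes at minute 125.
The final polish waits on camera build (finishes minute 80); the lighting setup (finishes minute 125). The latest of these is minute 125, which is the earliest the final polish can start.

125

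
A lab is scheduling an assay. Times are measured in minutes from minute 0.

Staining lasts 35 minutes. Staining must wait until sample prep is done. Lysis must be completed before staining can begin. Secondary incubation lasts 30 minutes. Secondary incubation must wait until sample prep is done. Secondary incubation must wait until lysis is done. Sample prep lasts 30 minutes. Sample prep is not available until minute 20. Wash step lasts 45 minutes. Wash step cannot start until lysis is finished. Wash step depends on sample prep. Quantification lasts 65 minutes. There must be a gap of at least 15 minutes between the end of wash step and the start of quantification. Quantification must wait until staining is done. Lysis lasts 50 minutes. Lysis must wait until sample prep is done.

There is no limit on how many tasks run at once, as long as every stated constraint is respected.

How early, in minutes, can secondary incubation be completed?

Sample prep cannot begin until its own release at minute 20. It runs from minute 20 to 20 + 30 = minute 50.
After sample prep (finishes minute 50), lysis can start at minute 50 and finishes at minute 100.
Secondary incubation cannot start until sample prep (finishes minute 50); lysis (finishes minute 100). The controlling bound is minute 100, so secondary incubation finishes at 100 + 30 = minute 130.

130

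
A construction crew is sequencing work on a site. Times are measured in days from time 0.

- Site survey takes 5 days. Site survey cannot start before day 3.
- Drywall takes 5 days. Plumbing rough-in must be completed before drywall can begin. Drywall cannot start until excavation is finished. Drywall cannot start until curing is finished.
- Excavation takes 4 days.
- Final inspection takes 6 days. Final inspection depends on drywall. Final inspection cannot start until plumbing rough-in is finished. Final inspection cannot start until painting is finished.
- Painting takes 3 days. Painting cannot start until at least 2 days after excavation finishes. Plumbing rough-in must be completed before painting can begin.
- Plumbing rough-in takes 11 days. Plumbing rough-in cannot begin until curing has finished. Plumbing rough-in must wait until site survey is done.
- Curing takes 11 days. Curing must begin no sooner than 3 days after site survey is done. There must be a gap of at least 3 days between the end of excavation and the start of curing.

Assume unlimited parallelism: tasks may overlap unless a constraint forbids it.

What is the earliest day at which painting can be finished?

36

Excavation has no prerequisites, so it starts at day 0 and finishes at day 4.
Site survey waits on its own release at day 3, so it starts at day 3 and finishes at 3 + 5 = day 8.
Curing cannot start until site survey (finishes day 8, plus 3-day gap → day 11); excavation (finishes day 4, plus 3-day gap → day 7). The controlling bound is day 11, so curing finishes at 11 + 11 = day 22.
For plumbing rough-in: curing (finishes day 22); site survey (finishes day 8). Taking the maximum gives a start of day 22, and it finishes at 22 + 11 = day 33.
Painting cannot start until excavation (finishes day 4, plus 2-day gap → day 6); plumbing rough-in (finishes day 33). The controlling bound is day 33, so painting finishes at 33 + 3 = day 36.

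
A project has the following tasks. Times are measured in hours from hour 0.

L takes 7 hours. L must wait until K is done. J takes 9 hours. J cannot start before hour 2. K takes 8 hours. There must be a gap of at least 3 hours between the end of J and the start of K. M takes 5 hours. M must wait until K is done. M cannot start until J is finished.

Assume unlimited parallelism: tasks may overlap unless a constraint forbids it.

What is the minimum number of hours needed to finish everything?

29

J cannot begin until its own release at hour 2. It runs from hour 2 to 2 + 9 = hour 11.
K cannot begin until J (finishes hour 11, plus 3-hour gap → hour 14). It runs from hour 14 to 14 + 8 = hour 22.
For M: K (finishes hour 22); J (finishes hour 11). Taking the maximum gives a start of hour 22, and it finishes at 22 + 5 = hour 27.
L waits on K (finishes hour 22), so it starts at hour 22 and finishes at 22 + 7 = hour 29.
All tasks are finished once the last one completes. Finish times: J at 11, K at 22, L at 29, M at 27. The latest is hour 29.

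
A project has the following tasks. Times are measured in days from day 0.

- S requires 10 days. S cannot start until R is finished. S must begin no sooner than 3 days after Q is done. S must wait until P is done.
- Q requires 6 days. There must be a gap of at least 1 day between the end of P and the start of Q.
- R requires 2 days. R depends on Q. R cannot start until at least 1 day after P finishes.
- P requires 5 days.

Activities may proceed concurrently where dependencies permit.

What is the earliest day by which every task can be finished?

25

P can start immediately at day 0; it finishes at day 5.
Q waits on P (finishes day 5, plus 1-day gap → day 6), so it starts at day 6 and finishes at 6 + 6 = day 12.
R cannot start until Q (finishes day 12); P (finishes day 5, plus 1-day gap → day 6). The controlling bound is day 12, so R finishes at 12 + 2 = day 14.
For S: R (finishes day 14); Q (finishes day 12, plus 3-day gap → day 15); P (finishes day 5). Taking the maximum gives a start of day 15, and it finishes at 15 + 10 = day 25.
All tasks are finished once the last one completes. Finish times: P at 5, Q at 12, R at 14, S at 25. The latest is day 25.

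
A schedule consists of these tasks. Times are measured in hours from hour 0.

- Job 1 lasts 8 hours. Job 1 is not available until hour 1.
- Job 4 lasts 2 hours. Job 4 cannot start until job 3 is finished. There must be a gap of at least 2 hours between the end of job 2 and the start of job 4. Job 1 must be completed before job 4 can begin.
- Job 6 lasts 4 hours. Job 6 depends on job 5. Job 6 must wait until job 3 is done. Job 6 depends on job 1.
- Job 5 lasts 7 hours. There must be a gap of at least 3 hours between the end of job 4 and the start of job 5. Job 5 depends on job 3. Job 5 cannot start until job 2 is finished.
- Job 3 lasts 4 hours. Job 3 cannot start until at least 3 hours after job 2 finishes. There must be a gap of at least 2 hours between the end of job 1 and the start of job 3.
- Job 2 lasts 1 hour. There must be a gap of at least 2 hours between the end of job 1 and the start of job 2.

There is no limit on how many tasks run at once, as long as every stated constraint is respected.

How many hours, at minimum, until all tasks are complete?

Job 1 waits on its own release at hour 1, so it starts at hour 1 and finishes at 1 + 8 = hour 9.
After job 1 (finishes hour 9, plus 2-hour gap → hour 11), job 2 can start at hour 11 and finishes at hour 12.
Job 3 has to wait for job 2 (finishes hour 12, plus 3-hour gap → hour 15); job 1 (finishes hour 9, plus 2-hour gap → hour 11). The latest of these is hour 15, so job 3 runs hour 15 to 15 + 4 = hour 19.
Job 4 has to wait for job 3 (finishes hour 19); job 2 (finishes hour 12, plus 2-hour gap → hour 14); job 1 (finishes hour 9). The latest of these is hour 19, so job 4 runs hour 19 to 19 + 2 = hour 21.
For job 5: job 4 (finishes hour 21, plus 3-hour gap → hour 24); job 3 (finishes hour 19); job 2 (finishes hour 12). Taking the maximum gives a start of hour 24, and it finishes at 24 + 7 = hour 31.
Job 6 has to wait for job 5 (finishes hour 31); job 3 (finishes hour 19); job 1 (finishes hour 9). The latest of these is hour 31, so job 6 runs hour 31 to 31 + 4 = hour 35.
All tasks are finished once the last one completes. Finish times: Job 1 at 9, Job 2 at 12, Job 3 at 19, Job 4 at 21, Job 5 at 31, Job 6 at 35. The latest is hour 35.

35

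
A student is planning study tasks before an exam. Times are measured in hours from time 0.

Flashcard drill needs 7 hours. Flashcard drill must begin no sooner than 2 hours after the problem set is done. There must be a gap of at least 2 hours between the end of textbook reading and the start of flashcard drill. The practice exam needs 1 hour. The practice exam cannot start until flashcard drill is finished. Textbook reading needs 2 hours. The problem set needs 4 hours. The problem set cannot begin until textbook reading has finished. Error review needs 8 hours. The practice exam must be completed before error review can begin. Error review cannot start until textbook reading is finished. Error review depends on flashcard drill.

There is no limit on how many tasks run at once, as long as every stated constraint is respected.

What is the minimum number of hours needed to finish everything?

24

Nothing blocks textbook reading, so it runs from hour 0 to hour 2.
The problem set cannot begin until textbook reading (finishes hour 2). It runs from hour 2 to 2 + 4 = hour 6.
Flashcard drill cannot start until the problem set (finishes hour 6, plus 2-hour gap → hour 8); textbook reading (finishes hour 2, plus 2-hour gap → hour 4). The controlling bound is hour 8, so flashcard drill finishes at 8 + 7 = hour 15.
The practice exam cannot begin until flashcard drill (finishes hour 15). It runs from hour 15 to 15 + 1 = hour 16.
Error review cannot start until the practice exam (finishes hour 16); textbook reading (finishes hour 2); flashcard drill (finishes hour 15). The controlling bound is hour 16, so error review finishes at 16 + 8 = hour 24.
All tasks are finished once the last one completes. Finish times: Textbook reading at 2, The problem set at 6, Flashcard drill at 15, The practice exam at 16, Error review at 24. The latest is hour 24.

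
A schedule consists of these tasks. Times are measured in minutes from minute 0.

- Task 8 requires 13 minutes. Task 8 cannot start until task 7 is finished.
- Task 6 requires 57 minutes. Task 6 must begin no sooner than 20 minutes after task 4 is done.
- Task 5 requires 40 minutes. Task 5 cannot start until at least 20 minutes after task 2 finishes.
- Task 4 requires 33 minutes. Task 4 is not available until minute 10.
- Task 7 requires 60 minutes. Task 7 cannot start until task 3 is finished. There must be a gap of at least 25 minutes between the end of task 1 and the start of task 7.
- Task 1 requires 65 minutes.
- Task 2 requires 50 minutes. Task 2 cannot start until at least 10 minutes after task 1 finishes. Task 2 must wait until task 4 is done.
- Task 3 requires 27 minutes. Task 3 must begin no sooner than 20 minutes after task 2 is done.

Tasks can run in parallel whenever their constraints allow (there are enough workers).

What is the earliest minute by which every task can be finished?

After its own release at minute 10, task 4 can start at minute 10 and finishes at minute 43.
Task 6 waits on task 4 (finishes minute 43, plus 20-minute gap → minute 63), so it starts at minute 63 and finishes at 63 + 57 = minute 120.
Task 1 can start immediately at minute 0; it finishes at minute 65.
Task 2 cannot start until task 1 (finishes minute 65, plus 10-minute gap → minute 75); task 4 (finishes minute 43). The controlling bound is minute 75, so task 2 finishes at 75 + 50 = minute 125.
After task 2 (finishes minute 125, plus 20-minute gap → minute 145), task 5 can start at minute 145 and finishes at minute 185.
After task 2 (finishes minute 125, plus 20-minute gap → minute 145), task 3 can start at minute 145 and finishes at minute 172.
Task 7 needs all of task 3 (finishes minute 172); task 1 (finishes minute 65, plus 25-minute gap → minute 90). That puts its earliest start at minute 172; it finishes at 172 + 60 = minute 232.
After task 7 (finishes minute 232), task 8 can start at minute 232 and finishes at minute 245.
All tasks are finished once the last one completes. Finish times: Task 1 at 65, Task 2 at 125, Task 3 at 172, Task 4 at 43, Task 5 at 185, Task 6 at 120, Task 7 at 232, Task 8 at 245. The latest is minute 245.

245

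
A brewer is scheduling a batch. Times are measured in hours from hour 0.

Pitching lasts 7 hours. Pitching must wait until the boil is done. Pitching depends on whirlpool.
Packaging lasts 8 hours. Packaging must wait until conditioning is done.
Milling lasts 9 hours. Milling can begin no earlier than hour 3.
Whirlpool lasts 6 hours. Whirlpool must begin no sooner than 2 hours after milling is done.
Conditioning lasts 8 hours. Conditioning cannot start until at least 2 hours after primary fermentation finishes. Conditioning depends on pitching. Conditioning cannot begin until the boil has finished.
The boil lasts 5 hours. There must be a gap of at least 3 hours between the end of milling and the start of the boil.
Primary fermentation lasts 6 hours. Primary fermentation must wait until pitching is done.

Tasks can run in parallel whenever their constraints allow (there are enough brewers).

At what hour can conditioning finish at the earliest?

43

Milling waits on its own release at hour 3, so it starts at hour 3 and finishes at 3 + 9 = hour 12.
Whirlpool cannot begin until milling (finishes hour 12, plus 2-hour gap → hour 14). It runs from hour 14 to 14 + 6 = hour 20.
The boil waits on milling (finishes hour 12, plus 3-hour gap → hour 15), so it starts at hour 15 and finishes at 15 + 5 = hour 20.
For pitching: the boil (finishes hour 20); whirlpool (finishes hour 20). Taking the maximum gives a start of hour 20, and it finishes at 20 + 7 = hour 27.
After pitching (finishes hour 27), primary fermentation can start at hour 27 and finishes at hour 33.
For conditioning: primary fermentation (finishes hour 33, plus 2-hour gap → hour 35); pitching (finishes hour 27); the boil (finishes hour 20). Taking the maximum gives a start of hour 35, and it finishes at 35 + 8 = hour 43.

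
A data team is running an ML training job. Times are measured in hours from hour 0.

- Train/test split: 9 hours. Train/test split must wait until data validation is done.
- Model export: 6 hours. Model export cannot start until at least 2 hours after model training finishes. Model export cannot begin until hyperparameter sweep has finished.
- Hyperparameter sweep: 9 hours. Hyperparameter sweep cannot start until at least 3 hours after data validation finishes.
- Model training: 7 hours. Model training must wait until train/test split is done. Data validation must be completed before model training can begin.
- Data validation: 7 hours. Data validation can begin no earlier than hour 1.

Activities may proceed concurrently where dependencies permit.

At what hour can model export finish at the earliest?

32

Data validation waits on its own release at hour 1, so it starts at hour 1 and finishes at 1 + 7 = hour 8.
Hyperparameter sweep waits on data validation (finishes hour 8, plus 3-hour gap → hour 11), so it starts at hour 11 and finishes at 11 + 9 = hour 20.
Train/test split waits on data validation (finishes hour 8), so it starts at hour 8 and finishes at 8 + 9 = hour 17.
For model training: train/test split (finishes hour 17); data validation (finishes hour 8). Taking the maximum gives a start of hour 17, and it finishes at 17 + 7 = hour 24.
Model export has to wait for model training (finishes hour 24, plus 2-hour gap → hour 26); hyperparameter sweep (finishes hour 20). The latest of these is hour 26, so model export runs hour 26 to 26 + 6 = hour 32.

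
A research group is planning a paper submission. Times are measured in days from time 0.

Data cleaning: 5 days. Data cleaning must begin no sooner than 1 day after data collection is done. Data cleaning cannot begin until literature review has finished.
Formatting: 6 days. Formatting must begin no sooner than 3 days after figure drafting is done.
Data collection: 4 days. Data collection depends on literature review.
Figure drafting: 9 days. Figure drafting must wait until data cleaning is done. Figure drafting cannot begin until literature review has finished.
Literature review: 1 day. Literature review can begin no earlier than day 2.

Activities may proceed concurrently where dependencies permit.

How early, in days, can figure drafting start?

Literature review cannot begin until its own release at day 2. It runs from day 2 to 2 + 1 = day 3.
Data collection cannot begin until literature review (finishes day 3). It runs from day 3 to 3 + 4 = day 7.
Data cleaning needs all of data collection (finishes day 7, plus 1-day gap → day 8); literature review (finishes day 3). That puts its earliest start at day 8; it finishes at 8 + 5 = day 13.
Figure drafting waits on data cleaning (finishes day 13); literature review (finishes day 3). The latest of these is day 13, which is the earliest figure drafting can start.

13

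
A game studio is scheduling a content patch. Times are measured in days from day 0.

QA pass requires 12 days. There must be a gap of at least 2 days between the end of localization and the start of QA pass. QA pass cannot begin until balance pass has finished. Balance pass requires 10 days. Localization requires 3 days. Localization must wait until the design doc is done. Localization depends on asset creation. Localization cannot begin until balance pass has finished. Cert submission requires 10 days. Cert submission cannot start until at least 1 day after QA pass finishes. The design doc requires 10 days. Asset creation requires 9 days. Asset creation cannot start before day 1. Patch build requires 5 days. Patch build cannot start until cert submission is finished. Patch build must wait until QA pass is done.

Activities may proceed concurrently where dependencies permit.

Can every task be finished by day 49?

Balance pass can start immediately at day 0; it finishes at day 10.
Asset creation waits on its own release at day 1, so it starts at day 1 and finishes at 1 + 9 = day 10.
Nothing blocks the design doc, so it runs from day 0 to day 10.
Localization cannot start until the design doc (finishes day 10); asset creation (finishes day 10); balance pass (finishes day 10). The controlling bound is day 10, so localization finishes at 10 + 3 = day 13.
For QA pass: localization (finishes day 13, plus 2-day gap → day 15); balance pass (finishes day 10). Taking the maximum gives a start of day 15, and it finishes at 15 + 12 = day 27.
After QA pass (finishes day 27, plus 1-day gap → day 28), cert submission can start at day 28 and finishes at day 38.
Patch build needs all of cert submission (finishes day 38); QA pass (finishes day 27). That puts its earliest start at day 38; it finishes at 38 + 5 = day 43.
Every task is finished by day 43, which is no later than the deadline of 49, so the schedule is feasible.

Yes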